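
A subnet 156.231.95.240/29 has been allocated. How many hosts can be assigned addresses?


Host bits = 32 - 29 = 3
Total addresses = 2^3 = 8
Usable = total - 2 (network and broadcast)
Usable hosts: 6


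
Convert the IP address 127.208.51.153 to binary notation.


127 = 01111111
208 = 11010000
51 = 00110011
153 = 10011001
Binary: 01111111.11010000.00110011.10011001


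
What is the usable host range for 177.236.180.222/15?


Network: 177.236.0.0
Broadcast: 177.237.255.255
First usable = network + 1
Last usable = broadcast - 1
Range: 177.236.0.1 to 177.237.255.254


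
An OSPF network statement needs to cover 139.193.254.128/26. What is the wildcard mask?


Subnet mask: 255.255.255.192
Wildcard = 255.255.255.255 - subnet mask
255 - 255 = 0
255 - 255 = 0
255 - 255 = 0
255 - 192 = 63
Wildcard: 0.0.0.63


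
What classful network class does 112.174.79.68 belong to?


First octet: 112
Binary: 01110000
0xxxxxxx -> Class A (1-126)
Class A, default mask 255.0.0.0 (/8)


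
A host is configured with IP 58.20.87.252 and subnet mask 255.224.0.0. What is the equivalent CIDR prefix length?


Binary: 11111111.11100000.00000000.00000000
Count leading 1s
Prefix: /11


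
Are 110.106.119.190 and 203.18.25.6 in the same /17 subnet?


Mask: 255.255.128.0
110.106.119.190 AND mask = 110.106.0.0
203.18.25.6 AND mask = 203.18.0.0
No, different subnets (110.106.0.0 vs 203.18.0.0)


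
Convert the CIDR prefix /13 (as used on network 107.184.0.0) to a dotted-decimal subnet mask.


/13 means 13 network bits, 19 host bits
Binary: 11111111111110000000000000000000
Mask: 255.248.0.0


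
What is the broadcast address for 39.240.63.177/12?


Network: 39.240.0.0/12
Host bits = 20
Set all host bits to 1:
Broadcast: 39.255.255.255


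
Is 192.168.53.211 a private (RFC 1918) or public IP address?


RFC 1918 private ranges:
  10.0.0.0/8 (10.0.0.0 - 10.255.255.255)
  172.16.0.0/12 (172.16.0.0 - 172.31.255.255)
  192.168.0.0/16 (192.168.0.0 - 192.168.255.255)
Private (in 192.168.0.0/16)


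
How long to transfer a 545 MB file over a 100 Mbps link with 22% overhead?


Effective throughput = 100 * (1 - 22/100) = 78 Mbps
File size in Mb = 545 * 8 = 4360 Mb
Time = 4360 / 78
Time = 55.8974 seconds


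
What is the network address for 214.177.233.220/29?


IP:   11010110.10110001.11101001.11011100
Mask: 11111111.11111111.11111111.11111000
AND operation:
Net:  11010110.10110001.11101001.11011000
Network: 214.177.233.216/29


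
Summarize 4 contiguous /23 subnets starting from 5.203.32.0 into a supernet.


Original prefix: /23
Number of subnets: 4 = 2^2
New prefix = 23 - 2 = 21
Supernet: 5.203.32.0/21


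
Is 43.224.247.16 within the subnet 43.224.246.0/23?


Subnet network: 43.224.246.0
Test IP AND mask: 43.224.246.0
Yes, 43.224.247.16 is in 43.224.246.0/23


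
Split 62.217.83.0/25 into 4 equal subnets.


New prefix = 25 + 2 = 27
Each subnet has 32 addresses
  62.217.83.0/27
  62.217.83.32/27
  62.217.83.64/27
  62.217.83.96/27
Subnets: 62.217.83.0/27, 62.217.83.32/27, 62.217.83.64/27, 62.217.83.96/27


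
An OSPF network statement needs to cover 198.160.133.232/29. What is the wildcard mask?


Subnet mask: 255.255.255.248
Wildcard = 255.255.255.255 - subnet mask
255 - 255 = 0
255 - 255 = 0
255 - 255 = 0
255 - 248 = 7
Wildcard: 0.0.0.7


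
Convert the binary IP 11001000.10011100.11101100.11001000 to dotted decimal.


11001000 = 200
10011100 = 156
11101100 = 236
11001000 = 200
IP: 200.156.236.200


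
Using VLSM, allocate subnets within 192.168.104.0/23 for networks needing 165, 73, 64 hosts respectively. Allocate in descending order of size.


165 hosts -> /24 (254 usable): 192.168.104.0/24
73 hosts -> /25 (126 usable): 192.168.105.0/25
64 hosts -> /25 (126 usable): 192.168.105.128/25
Allocation: 192.168.104.0/24 (165 hosts, 254 usable); 192.168.105.0/25 (73 hosts, 126 usable); 192.168.105.128/25 (64 hosts, 126 usable)


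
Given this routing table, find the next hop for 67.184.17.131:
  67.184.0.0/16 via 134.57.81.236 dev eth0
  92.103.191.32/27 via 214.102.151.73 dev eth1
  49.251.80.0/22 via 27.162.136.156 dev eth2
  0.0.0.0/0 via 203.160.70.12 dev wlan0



Longest prefix match for 67.184.17.131:
  /16 67.184.0.0: MATCH
  /27 92.103.191.32: no
  /22 49.251.80.0: no
  /0 0.0.0.0: MATCH
Selected: next-hop 134.57.81.236 via eth0 (matched /16)


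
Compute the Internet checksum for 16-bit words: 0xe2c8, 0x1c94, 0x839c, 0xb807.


Sum all words (with carry folding):
+ 0xe2c8 = 0xe2c8
+ 0x1c94 = 0xff5c
+ 0x839c = 0x82f9
+ 0xb807 = 0x3b01
One's complement: ~0x3b01
Checksum = 0xc4fe


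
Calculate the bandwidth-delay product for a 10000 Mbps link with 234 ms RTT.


BDP = bandwidth * RTT
= 10000 Mbps * 234 ms
= 10000 * 1e6 * 234 / 1000 bits
= 2340000000 bits
= 292500000 bytes
= 285644.5312 KB
BDP = 2340000000 bits (292500000 bytes)


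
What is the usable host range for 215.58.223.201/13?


Network: 215.56.0.0
Broadcast: 215.63.255.255
First usable = network + 1
Last usable = broadcast - 1
Range: 215.56.0.1 to 215.63.255.254


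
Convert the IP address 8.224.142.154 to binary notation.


8 = 00001000
224 = 11100000
142 = 10001110
154 = 10011010
Binary: 00001000.11100000.10001110.10011010


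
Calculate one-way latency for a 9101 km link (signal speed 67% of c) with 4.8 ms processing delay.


Speed = 0.67 * 3e5 km/s = 201000 km/s
Propagation delay = 9101 / 201000 = 0.0453 s = 45.2786 ms
Processing delay = 4.8 ms
Total one-way latency = 50.0786 ms


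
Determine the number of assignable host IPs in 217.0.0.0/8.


Host bits = 32 - 8 = 24
Total addresses = 2^24 = 16777216
Usable = total - 2 (network and broadcast)
Usable hosts: 16777214


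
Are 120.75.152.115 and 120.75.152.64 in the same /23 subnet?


Mask: 255.255.254.0
120.75.152.115 AND mask = 120.75.152.0
120.75.152.64 AND mask = 120.75.152.0
Yes, same subnet (120.75.152.0)


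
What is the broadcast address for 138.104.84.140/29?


Network: 138.104.84.136/29
Host bits = 3
Set all host bits to 1:
Broadcast: 138.104.84.143


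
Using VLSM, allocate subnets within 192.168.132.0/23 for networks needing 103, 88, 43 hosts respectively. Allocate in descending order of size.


103 hosts -> /25 (126 usable): 192.168.132.0/25
88 hosts -> /25 (126 usable): 192.168.132.128/25
43 hosts -> /26 (62 usable): 192.168.133.0/26
Allocation: 192.168.132.0/25 (103 hosts, 126 usable); 192.168.132.128/25 (88 hosts, 126 usable); 192.168.133.0/26 (43 hosts, 62 usable)


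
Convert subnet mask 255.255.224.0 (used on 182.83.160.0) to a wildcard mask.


Subnet mask: 255.255.224.0
Wildcard = 255.255.255.255 - subnet mask
255 - 255 = 0
255 - 255 = 0
255 - 224 = 31
255 - 0 = 255
Wildcard: 0.0.31.255


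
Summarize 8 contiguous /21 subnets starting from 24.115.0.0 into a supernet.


Original prefix: /21
Number of subnets: 8 = 2^3
New prefix = 21 - 3 = 18
Supernet: 24.115.0.0/18


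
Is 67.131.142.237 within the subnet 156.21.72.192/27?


Subnet network: 156.21.72.192
Test IP AND mask: 67.131.142.224
No, 67.131.142.237 is not in 156.21.72.192/27


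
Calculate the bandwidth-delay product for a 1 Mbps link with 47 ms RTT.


BDP = bandwidth * RTT
= 1 Mbps * 47 ms
= 1 * 1e6 * 47 / 1000 bits
= 47000 bits
= 5875 bytes
= 5.7373 KB
BDP = 47000 bits (5875 bytes)


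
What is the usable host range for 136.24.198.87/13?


Network: 136.24.0.0
Broadcast: 136.31.255.255
First usable = network + 1
Last usable = broadcast - 1
Range: 136.24.0.1 to 136.31.255.254


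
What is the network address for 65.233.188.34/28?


IP:   01000001.11101001.10111100.00100010
Mask: 11111111.11111111.11111111.11110000
AND operation:
Net:  01000001.11101001.10111100.00100000
Network: 65.233.188.32/28


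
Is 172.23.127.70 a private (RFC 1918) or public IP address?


RFC 1918 private ranges:
  10.0.0.0/8 (10.0.0.0 - 10.255.255.255)
  172.16.0.0/12 (172.16.0.0 - 172.31.255.255)
  192.168.0.0/16 (192.168.0.0 - 192.168.255.255)
Private (in 172.16.0.0/12)


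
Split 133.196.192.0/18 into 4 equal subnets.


New prefix = 18 + 2 = 20
Each subnet has 4096 addresses
  133.196.192.0/20
  133.196.208.0/20
  133.196.224.0/20
  133.196.240.0/20
Subnets: 133.196.192.0/20, 133.196.208.0/20, 133.196.224.0/20, 133.196.240.0/20


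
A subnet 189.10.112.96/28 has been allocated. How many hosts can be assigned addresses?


Host bits = 32 - 28 = 4
Total addresses = 2^4 = 16
Usable = total - 2 (network and broadcast)
Usable hosts: 14


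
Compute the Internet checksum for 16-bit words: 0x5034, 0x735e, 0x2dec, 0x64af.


Sum all words (with carry folding):
+ 0x5034 = 0x5034
+ 0x735e = 0xc392
+ 0x2dec = 0xf17e
+ 0x64af = 0x562e
One's complement: ~0x562e
Checksum = 0xa9d1


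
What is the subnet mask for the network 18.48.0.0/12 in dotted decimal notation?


/12 means 12 network bits, 20 host bits
Binary: 11111111111100000000000000000000
Mask: 255.240.0.0


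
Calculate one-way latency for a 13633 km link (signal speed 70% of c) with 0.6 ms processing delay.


Speed = 0.7 * 3e5 km/s = 210000 km/s
Propagation delay = 13633 / 210000 = 0.0649 s = 64.919 ms
Processing delay = 0.6 ms
Total one-way latency = 65.519 ms


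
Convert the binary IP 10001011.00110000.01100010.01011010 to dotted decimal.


10001011 = 139
00110000 = 48
01100010 = 98
01011010 = 90
IP: 139.48.98.90


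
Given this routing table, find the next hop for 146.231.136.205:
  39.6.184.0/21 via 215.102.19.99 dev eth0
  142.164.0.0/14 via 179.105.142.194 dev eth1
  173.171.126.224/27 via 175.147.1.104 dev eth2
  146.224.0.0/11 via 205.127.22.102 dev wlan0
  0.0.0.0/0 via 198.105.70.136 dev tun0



Longest prefix match for 146.231.136.205:
  /21 39.6.184.0: no
  /14 142.164.0.0: no
  /27 173.171.126.224: no
  /11 146.224.0.0: MATCH
  /0 0.0.0.0: MATCH
Selected: next-hop 205.127.22.102 via wlan0 (matched /11)


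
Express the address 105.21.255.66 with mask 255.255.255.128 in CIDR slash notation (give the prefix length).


Binary: 11111111.11111111.11111111.10000000
Count leading 1s
Prefix: /25


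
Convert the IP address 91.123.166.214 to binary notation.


91 = 01011011
123 = 01111011
166 = 10100110
214 = 11010110
Binary: 01011011.01111011.10100110.11010110


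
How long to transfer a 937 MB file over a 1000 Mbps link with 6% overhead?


Effective throughput = 1000 * (1 - 6/100) = 940 Mbps
File size in Mb = 937 * 8 = 7496 Mb
Time = 7496 / 940
Time = 7.9745 seconds


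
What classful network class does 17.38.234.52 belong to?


First octet: 17
Binary: 00010001
0xxxxxxx -> Class A (1-126)
Class A, default mask 255.0.0.0 (/8)


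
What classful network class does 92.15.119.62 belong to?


First octet: 92
Binary: 01011100
0xxxxxxx -> Class A (1-126)
Class A, default mask 255.0.0.0 (/8)


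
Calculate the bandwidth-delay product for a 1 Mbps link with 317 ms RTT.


BDP = bandwidth * RTT
= 1 Mbps * 317 ms
= 1 * 1e6 * 317 / 1000 bits
= 317000 bits
= 39625 bytes
= 38.6963 KB
BDP = 317000 bits (39625 bytes)


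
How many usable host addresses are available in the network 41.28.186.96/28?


Host bits = 32 - 28 = 4
Total addresses = 2^4 = 16
Usable = total - 2 (network and broadcast)
Usable hosts: 14


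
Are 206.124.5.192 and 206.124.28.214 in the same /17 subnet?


Mask: 255.255.128.0
206.124.5.192 AND mask = 206.124.0.0
206.124.28.214 AND mask = 206.124.0.0
Yes, same subnet (206.124.0.0)


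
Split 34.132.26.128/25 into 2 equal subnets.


New prefix = 25 + 1 = 26
Each subnet has 64 addresses
  34.132.26.128/26
  34.132.26.192/26
Subnets: 34.132.26.128/26, 34.132.26.192/26


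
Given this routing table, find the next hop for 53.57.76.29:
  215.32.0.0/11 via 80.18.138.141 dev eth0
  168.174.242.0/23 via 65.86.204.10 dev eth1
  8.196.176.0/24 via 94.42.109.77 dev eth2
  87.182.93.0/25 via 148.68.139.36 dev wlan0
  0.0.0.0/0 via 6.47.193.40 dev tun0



Longest prefix match for 53.57.76.29:
  /11 215.32.0.0: no
  /23 168.174.242.0: no
  /24 8.196.176.0: no
  /25 87.182.93.0: no
  /0 0.0.0.0: MATCH
Selected: next-hop 6.47.193.40 via tun0 (matched /0)


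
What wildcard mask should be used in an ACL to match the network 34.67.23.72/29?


Subnet mask: 255.255.255.248
Wildcard = 255.255.255.255 - subnet mask
255 - 255 = 0
255 - 255 = 0
255 - 255 = 0
255 - 248 = 7
Wildcard: 0.0.0.7


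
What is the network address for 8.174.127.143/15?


IP:   00001000.10101110.01111111.10001111
Mask: 11111111.11111110.00000000.00000000
AND operation:
Net:  00001000.10101110.00000000.00000000
Network: 8.174.0.0/15


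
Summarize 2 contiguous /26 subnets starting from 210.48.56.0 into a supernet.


Original prefix: /26
Number of subnets: 2 = 2^1
New prefix = 26 - 1 = 25
Supernet: 210.48.56.0/25


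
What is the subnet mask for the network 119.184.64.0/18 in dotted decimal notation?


/18 means 18 network bits, 14 host bits
Binary: 11111111111111111100000000000000
Mask: 255.255.192.0


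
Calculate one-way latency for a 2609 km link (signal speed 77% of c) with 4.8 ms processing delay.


Speed = 0.77 * 3e5 km/s = 231000 km/s
Propagation delay = 2609 / 231000 = 0.0113 s = 11.2944 ms
Processing delay = 4.8 ms
Total one-way latency = 16.0944 ms


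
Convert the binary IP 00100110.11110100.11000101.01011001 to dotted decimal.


00100110 = 38
11110100 = 244
11000101 = 197
01011001 = 89
IP: 38.244.197.89


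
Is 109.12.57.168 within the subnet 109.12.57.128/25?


Subnet network: 109.12.57.128
Test IP AND mask: 109.12.57.128
Yes, 109.12.57.168 is in 109.12.57.128/25


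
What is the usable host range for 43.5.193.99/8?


Network: 43.0.0.0
Broadcast: 43.255.255.255
First usable = network + 1
Last usable = broadcast - 1
Range: 43.0.0.1 to 43.255.255.254


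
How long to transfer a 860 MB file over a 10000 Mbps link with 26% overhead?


Effective throughput = 10000 * (1 - 26/100) = 7400 Mbps
File size in Mb = 860 * 8 = 6880 Mb
Time = 6880 / 7400
Time = 0.9297 seconds


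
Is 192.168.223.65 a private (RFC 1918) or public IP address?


RFC 1918 private ranges:
  10.0.0.0/8 (10.0.0.0 - 10.255.255.255)
  172.16.0.0/12 (172.16.0.0 - 172.31.255.255)
  192.168.0.0/16 (192.168.0.0 - 192.168.255.255)
Private (in 192.168.0.0/16)


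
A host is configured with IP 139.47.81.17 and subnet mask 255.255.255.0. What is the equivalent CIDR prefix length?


Binary: 11111111.11111111.11111111.00000000
Count leading 1s
Prefix: /24


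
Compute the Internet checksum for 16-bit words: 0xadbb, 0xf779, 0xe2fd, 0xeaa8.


Sum all words (with carry folding):
+ 0xadbb = 0xadbb
+ 0xf779 = 0xa535
+ 0xe2fd = 0x8833
+ 0xeaa8 = 0x72dc
One's complement: ~0x72dc
Checksum = 0x8d23


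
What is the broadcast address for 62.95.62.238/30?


Network: 62.95.62.236/30
Host bits = 2
Set all host bits to 1:
Broadcast: 62.95.62.239


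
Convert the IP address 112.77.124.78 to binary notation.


112 = 01110000
77 = 01001101
124 = 01111100
78 = 01001110
Binary: 01110000.01001101.01111100.01001110


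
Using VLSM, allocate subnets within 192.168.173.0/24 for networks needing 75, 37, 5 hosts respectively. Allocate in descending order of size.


75 hosts -> /25 (126 usable): 192.168.173.0/25
37 hosts -> /26 (62 usable): 192.168.173.128/26
5 hosts -> /29 (6 usable): 192.168.173.192/29
Allocation: 192.168.173.0/25 (75 hosts, 126 usable); 192.168.173.128/26 (37 hosts, 62 usable); 192.168.173.192/29 (5 hosts, 6 usable)


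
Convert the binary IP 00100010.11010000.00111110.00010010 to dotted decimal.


00100010 = 34
11010000 = 208
00111110 = 62
00010010 = 18
IP: 34.208.62.18


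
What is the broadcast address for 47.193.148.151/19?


Network: 47.193.128.0/19
Host bits = 13
Set all host bits to 1:
Broadcast: 47.193.159.255


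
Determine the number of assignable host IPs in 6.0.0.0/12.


Host bits = 32 - 12 = 20
Total addresses = 2^20 = 1048576
Usable = total - 2 (network and broadcast)
Usable hosts: 1048574


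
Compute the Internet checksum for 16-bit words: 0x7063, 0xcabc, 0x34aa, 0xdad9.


Sum all words (with carry folding):
+ 0x7063 = 0x7063
+ 0xcabc = 0x3b20
+ 0x34aa = 0x6fca
+ 0xdad9 = 0x4aa4
One's complement: ~0x4aa4
Checksum = 0xb55b


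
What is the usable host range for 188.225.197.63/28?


Network: 188.225.197.48
Broadcast: 188.225.197.63
First usable = network + 1
Last usable = broadcast - 1
Range: 188.225.197.49 to 188.225.197.62


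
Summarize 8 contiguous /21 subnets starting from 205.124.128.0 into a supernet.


Original prefix: /21
Number of subnets: 8 = 2^3
New prefix = 21 - 3 = 18
Supernet: 205.124.128.0/18


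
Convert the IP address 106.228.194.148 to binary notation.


106 = 01101010
228 = 11100100
194 = 11000010
148 = 10010100
Binary: 01101010.11100100.11000010.10010100


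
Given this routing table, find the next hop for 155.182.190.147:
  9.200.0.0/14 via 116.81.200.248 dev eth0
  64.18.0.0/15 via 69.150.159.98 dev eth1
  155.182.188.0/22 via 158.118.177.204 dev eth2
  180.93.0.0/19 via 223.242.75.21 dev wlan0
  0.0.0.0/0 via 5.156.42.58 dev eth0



Longest prefix match for 155.182.190.147:
  /14 9.200.0.0: no
  /15 64.18.0.0: no
  /22 155.182.188.0: MATCH
  /19 180.93.0.0: no
  /0 0.0.0.0: MATCH
Selected: next-hop 158.118.177.204 via eth2 (matched /22)


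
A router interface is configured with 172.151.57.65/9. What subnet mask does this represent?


/9 means 9 network bits, 23 host bits
Binary: 11111111100000000000000000000000
Mask: 255.128.0.0


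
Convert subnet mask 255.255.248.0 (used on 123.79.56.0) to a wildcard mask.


Subnet mask: 255.255.248.0
Wildcard = 255.255.255.255 - subnet mask
255 - 255 = 0
255 - 255 = 0
255 - 248 = 7
255 - 0 = 255
Wildcard: 0.0.7.255


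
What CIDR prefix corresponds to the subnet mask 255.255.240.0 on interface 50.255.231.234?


Binary: 11111111.11111111.11110000.00000000
Count leading 1s
Prefix: /20


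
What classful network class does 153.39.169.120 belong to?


First octet: 153
Binary: 10011001
10xxxxxx -> Class B (128-191)
Class B, default mask 255.255.0.0 (/16)


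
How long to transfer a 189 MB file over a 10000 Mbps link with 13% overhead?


Effective throughput = 10000 * (1 - 13/100) = 8700 Mbps
File size in Mb = 189 * 8 = 1512 Mb
Time = 1512 / 8700
Time = 0.1738 seconds


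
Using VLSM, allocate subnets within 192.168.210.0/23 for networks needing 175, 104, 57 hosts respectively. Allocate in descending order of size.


175 hosts -> /24 (254 usable): 192.168.210.0/24
104 hosts -> /25 (126 usable): 192.168.211.0/25
57 hosts -> /26 (62 usable): 192.168.211.128/26
Allocation: 192.168.210.0/24 (175 hosts, 254 usable); 192.168.211.0/25 (104 hosts, 126 usable); 192.168.211.128/26 (57 hosts, 62 usable)


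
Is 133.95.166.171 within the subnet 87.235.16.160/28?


Subnet network: 87.235.16.160
Test IP AND mask: 133.95.166.160
No, 133.95.166.171 is not in 87.235.16.160/28


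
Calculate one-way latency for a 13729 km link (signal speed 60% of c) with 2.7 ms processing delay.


Speed = 0.6 * 3e5 km/s = 180000 km/s
Propagation delay = 13729 / 180000 = 0.0763 s = 76.2722 ms
Processing delay = 2.7 ms
Total one-way latency = 78.9722 ms


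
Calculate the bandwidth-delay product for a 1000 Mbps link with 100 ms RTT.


BDP = bandwidth * RTT
= 1000 Mbps * 100 ms
= 1000 * 1e6 * 100 / 1000 bits
= 100000000 bits
= 12500000 bytes
= 12207.0312 KB
BDP = 100000000 bits (12500000 bytes)


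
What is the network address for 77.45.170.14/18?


IP:   01001101.00101101.10101010.00001110
Mask: 11111111.11111111.11000000.00000000
AND operation:
Net:  01001101.00101101.10000000.00000000
Network: 77.45.128.0/18


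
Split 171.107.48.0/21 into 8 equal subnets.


New prefix = 21 + 3 = 24
Each subnet has 256 addresses
  171.107.48.0/24
  171.107.49.0/24
  171.107.50.0/24
  171.107.51.0/24
  171.107.52.0/24
  171.107.53.0/24
  171.107.54.0/24
  171.107.55.0/24
Subnets: 171.107.48.0/24, 171.107.49.0/24, 171.107.50.0/24, 171.107.51.0/24, 171.107.52.0/24, 171.107.53.0/24, 171.107.54.0/24, 171.107.55.0/24


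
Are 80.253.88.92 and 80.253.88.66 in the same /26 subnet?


Mask: 255.255.255.192
80.253.88.92 AND mask = 80.253.88.64
80.253.88.66 AND mask = 80.253.88.64
Yes, same subnet (80.253.88.64)


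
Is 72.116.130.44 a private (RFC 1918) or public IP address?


RFC 1918 private ranges:
  10.0.0.0/8 (10.0.0.0 - 10.255.255.255)
  172.16.0.0/12 (172.16.0.0 - 172.31.255.255)
  192.168.0.0/16 (192.168.0.0 - 192.168.255.255)
Public (not in any RFC 1918 range)


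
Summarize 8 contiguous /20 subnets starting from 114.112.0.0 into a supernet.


Original prefix: /20
Number of subnets: 8 = 2^3
New prefix = 20 - 3 = 17
Supernet: 114.112.0.0/17


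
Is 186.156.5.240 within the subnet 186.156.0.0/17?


Subnet network: 186.156.0.0
Test IP AND mask: 186.156.0.0
Yes, 186.156.5.240 is in 186.156.0.0/17


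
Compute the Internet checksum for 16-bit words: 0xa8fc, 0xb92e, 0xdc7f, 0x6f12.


Sum all words (with carry folding):
+ 0xa8fc = 0xa8fc
+ 0xb92e = 0x622b
+ 0xdc7f = 0x3eab
+ 0x6f12 = 0xadbd
One's complement: ~0xadbd
Checksum = 0x5242


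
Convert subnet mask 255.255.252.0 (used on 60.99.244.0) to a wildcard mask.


Subnet mask: 255.255.252.0
Wildcard = 255.255.255.255 - subnet mask
255 - 255 = 0
255 - 255 = 0
255 - 252 = 3
255 - 0 = 255
Wildcard: 0.0.3.255


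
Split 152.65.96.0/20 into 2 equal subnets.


New prefix = 20 + 1 = 21
Each subnet has 2048 addresses
  152.65.96.0/21
  152.65.104.0/21
Subnets: 152.65.96.0/21, 152.65.104.0/21


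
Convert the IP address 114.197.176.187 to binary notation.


114 = 01110010
197 = 11000101
176 = 10110000
187 = 10111011
Binary: 01110010.11000101.10110000.10111011


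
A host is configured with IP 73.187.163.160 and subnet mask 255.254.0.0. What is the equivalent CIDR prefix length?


Binary: 11111111.11111110.00000000.00000000
Count leading 1s
Prefix: /15


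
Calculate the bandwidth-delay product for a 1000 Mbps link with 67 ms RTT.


BDP = bandwidth * RTT
= 1000 Mbps * 67 ms
= 1000 * 1e6 * 67 / 1000 bits
= 67000000 bits
= 8375000 bytes
= 8178.7109 KB
BDP = 67000000 bits (8375000 bytes)


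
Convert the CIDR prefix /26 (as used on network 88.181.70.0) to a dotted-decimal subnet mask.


/26 means 26 network bits, 6 host bits
Binary: 11111111111111111111111111000000
Mask: 255.255.255.192


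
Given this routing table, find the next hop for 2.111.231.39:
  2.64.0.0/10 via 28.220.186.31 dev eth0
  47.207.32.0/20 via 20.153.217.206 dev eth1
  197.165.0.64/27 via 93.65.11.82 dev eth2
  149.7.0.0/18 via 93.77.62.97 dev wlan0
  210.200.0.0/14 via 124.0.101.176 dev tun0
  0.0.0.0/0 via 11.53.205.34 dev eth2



Longest prefix match for 2.111.231.39:
  /10 2.64.0.0: MATCH
  /20 47.207.32.0: no
  /27 197.165.0.64: no
  /18 149.7.0.0: no
  /14 210.200.0.0: no
  /0 0.0.0.0: MATCH
Selected: next-hop 28.220.186.31 via eth0 (matched /10)


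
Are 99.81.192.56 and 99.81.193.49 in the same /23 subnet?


Mask: 255.255.254.0
99.81.192.56 AND mask = 99.81.192.0
99.81.193.49 AND mask = 99.81.192.0
Yes, same subnet (99.81.192.0)


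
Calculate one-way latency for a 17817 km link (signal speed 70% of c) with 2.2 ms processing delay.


Speed = 0.7 * 3e5 km/s = 210000 km/s
Propagation delay = 17817 / 210000 = 0.0848 s = 84.8429 ms
Processing delay = 2.2 ms
Total one-way latency = 87.0429 ms


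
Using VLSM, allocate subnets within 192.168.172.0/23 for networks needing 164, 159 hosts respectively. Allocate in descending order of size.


164 hosts -> /24 (254 usable): 192.168.172.0/24
159 hosts -> /24 (254 usable): 192.168.173.0/24
Allocation: 192.168.172.0/24 (164 hosts, 254 usable); 192.168.173.0/24 (159 hosts, 254 usable)


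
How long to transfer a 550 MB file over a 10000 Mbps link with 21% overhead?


Effective throughput = 10000 * (1 - 21/100) = 7900 Mbps
File size in Mb = 550 * 8 = 4400 Mb
Time = 4400 / 7900
Time = 0.557 seconds


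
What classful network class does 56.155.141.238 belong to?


First octet: 56
Binary: 00111000
0xxxxxxx -> Class A (1-126)
Class A, default mask 255.0.0.0 (/8)


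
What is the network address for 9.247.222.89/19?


IP:   00001001.11110111.11011110.01011001
Mask: 11111111.11111111.11100000.00000000
AND operation:
Net:  00001001.11110111.11000000.00000000
Network: 9.247.192.0/19


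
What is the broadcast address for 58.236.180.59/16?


Network: 58.236.0.0/16
Host bits = 16
Set all host bits to 1:
Broadcast: 58.236.255.255


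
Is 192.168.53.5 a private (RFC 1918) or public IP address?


RFC 1918 private ranges:
  10.0.0.0/8 (10.0.0.0 - 10.255.255.255)
  172.16.0.0/12 (172.16.0.0 - 172.31.255.255)
  192.168.0.0/16 (192.168.0.0 - 192.168.255.255)
Private (in 192.168.0.0/16)


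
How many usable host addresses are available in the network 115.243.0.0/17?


Host bits = 32 - 17 = 15
Total addresses = 2^15 = 32768
Usable = total - 2 (network and broadcast)
Usable hosts: 32766


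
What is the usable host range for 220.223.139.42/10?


Network: 220.192.0.0
Broadcast: 220.255.255.255
First usable = network + 1
Last usable = broadcast - 1
Range: 220.192.0.1 to 220.255.255.254


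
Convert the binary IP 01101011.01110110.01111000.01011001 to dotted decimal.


01101011 = 107
01110110 = 118
01111000 = 120
01011001 = 89
IP: 107.118.120.89


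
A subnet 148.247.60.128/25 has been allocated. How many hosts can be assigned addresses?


Host bits = 32 - 25 = 7
Total addresses = 2^7 = 128
Usable = total - 2 (network and broadcast)
Usable hosts: 126


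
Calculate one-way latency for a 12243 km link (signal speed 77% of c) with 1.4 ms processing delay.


Speed = 0.77 * 3e5 km/s = 231000 km/s
Propagation delay = 12243 / 231000 = 0.053 s = 53 ms
Processing delay = 1.4 ms
Total one-way latency = 54.4 ms


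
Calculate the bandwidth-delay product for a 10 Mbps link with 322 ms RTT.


BDP = bandwidth * RTT
= 10 Mbps * 322 ms
= 10 * 1e6 * 322 / 1000 bits
= 3220000 bits
= 402500 bytes
= 393.0664 KB
BDP = 3220000 bits (402500 bytes)


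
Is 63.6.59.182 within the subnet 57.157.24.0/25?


Subnet network: 57.157.24.0
Test IP AND mask: 63.6.59.128
No, 63.6.59.182 is not in 57.157.24.0/25


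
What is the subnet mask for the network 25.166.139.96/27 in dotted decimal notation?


/27 means 27 network bits, 5 host bits
Binary: 11111111111111111111111111100000
Mask: 255.255.255.224


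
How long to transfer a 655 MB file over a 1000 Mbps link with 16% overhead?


Effective throughput = 1000 * (1 - 16/100) = 840 Mbps
File size in Mb = 655 * 8 = 5240 Mb
Time = 5240 / 840
Time = 6.2381 seconds


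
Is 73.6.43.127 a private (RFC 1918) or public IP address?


RFC 1918 private ranges:
  10.0.0.0/8 (10.0.0.0 - 10.255.255.255)
  172.16.0.0/12 (172.16.0.0 - 172.31.255.255)
  192.168.0.0/16 (192.168.0.0 - 192.168.255.255)
Public (not in any RFC 1918 range)


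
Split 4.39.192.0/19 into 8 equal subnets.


New prefix = 19 + 3 = 22
Each subnet has 1024 addresses
  4.39.192.0/22
  4.39.196.0/22
  4.39.200.0/22
  4.39.204.0/22
  4.39.208.0/22
  4.39.212.0/22
  4.39.216.0/22
  4.39.220.0/22
Subnets: 4.39.192.0/22, 4.39.196.0/22, 4.39.200.0/22, 4.39.204.0/22, 4.39.208.0/22, 4.39.212.0/22, 4.39.216.0/22, 4.39.220.0/22


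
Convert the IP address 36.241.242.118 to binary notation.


36 = 00100100
241 = 11110001
242 = 11110010
118 = 01110110
Binary: 00100100.11110001.11110010.01110110


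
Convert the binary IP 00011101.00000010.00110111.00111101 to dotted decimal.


00011101 = 29
00000010 = 2
00110111 = 55
00111101 = 61
IP: 29.2.55.61


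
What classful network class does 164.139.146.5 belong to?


First octet: 164
Binary: 10100100
10xxxxxx -> Class B (128-191)
Class B, default mask 255.255.0.0 (/16)


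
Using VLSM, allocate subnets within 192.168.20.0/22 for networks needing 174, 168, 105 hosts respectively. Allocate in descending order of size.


174 hosts -> /24 (254 usable): 192.168.20.0/24
168 hosts -> /24 (254 usable): 192.168.21.0/24
105 hosts -> /25 (126 usable): 192.168.22.0/25
Allocation: 192.168.20.0/24 (174 hosts, 254 usable); 192.168.21.0/24 (168 hosts, 254 usable); 192.168.22.0/25 (105 hosts, 126 usable)


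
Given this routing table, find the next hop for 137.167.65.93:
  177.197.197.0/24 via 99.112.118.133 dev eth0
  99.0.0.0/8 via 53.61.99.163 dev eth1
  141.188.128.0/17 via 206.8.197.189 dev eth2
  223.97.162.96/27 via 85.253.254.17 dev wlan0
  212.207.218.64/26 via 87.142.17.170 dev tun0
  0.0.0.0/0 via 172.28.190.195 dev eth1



Longest prefix match for 137.167.65.93:
  /24 177.197.197.0: no
  /8 99.0.0.0: no
  /17 141.188.128.0: no
  /27 223.97.162.96: no
  /26 212.207.218.64: no
  /0 0.0.0.0: MATCH
Selected: next-hop 172.28.190.195 via eth1 (matched /0)


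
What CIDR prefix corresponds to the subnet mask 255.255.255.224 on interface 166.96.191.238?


Binary: 11111111.11111111.11111111.11100000
Count leading 1s
Prefix: /27


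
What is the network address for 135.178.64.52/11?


IP:   10000111.10110010.01000000.00110100
Mask: 11111111.11100000.00000000.00000000
AND operation:
Net:  10000111.10100000.00000000.00000000
Network: 135.160.0.0/11


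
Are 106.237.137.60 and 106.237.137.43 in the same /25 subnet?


Mask: 255.255.255.128
106.237.137.60 AND mask = 106.237.137.0
106.237.137.43 AND mask = 106.237.137.0
Yes, same subnet (106.237.137.0)


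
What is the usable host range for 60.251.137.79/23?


Network: 60.251.136.0
Broadcast: 60.251.137.255
First usable = network + 1
Last usable = broadcast - 1
Range: 60.251.136.1 to 60.251.137.254


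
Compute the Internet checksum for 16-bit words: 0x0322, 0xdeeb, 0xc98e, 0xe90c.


Sum all words (with carry folding):
+ 0x0322 = 0x0322
+ 0xdeeb = 0xe20d
+ 0xc98e = 0xab9c
+ 0xe90c = 0x94a9
One's complement: ~0x94a9
Checksum = 0x6b56


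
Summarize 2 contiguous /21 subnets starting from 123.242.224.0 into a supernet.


Original prefix: /21
Number of subnets: 2 = 2^1
New prefix = 21 - 1 = 20
Supernet: 123.242.224.0/20


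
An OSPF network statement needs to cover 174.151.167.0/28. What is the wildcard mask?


Subnet mask: 255.255.255.240
Wildcard = 255.255.255.255 - subnet mask
255 - 255 = 0
255 - 255 = 0
255 - 255 = 0
255 - 240 = 15
Wildcard: 0.0.0.15


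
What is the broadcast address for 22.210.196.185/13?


Network: 22.208.0.0/13
Host bits = 19
Set all host bits to 1:
Broadcast: 22.215.255.255


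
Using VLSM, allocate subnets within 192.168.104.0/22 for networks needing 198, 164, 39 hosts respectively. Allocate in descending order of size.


198 hosts -> /24 (254 usable): 192.168.104.0/24
164 hosts -> /24 (254 usable): 192.168.105.0/24
39 hosts -> /26 (62 usable): 192.168.106.0/26
Allocation: 192.168.104.0/24 (198 hosts, 254 usable); 192.168.105.0/24 (164 hosts, 254 usable); 192.168.106.0/26 (39 hosts, 62 usable)


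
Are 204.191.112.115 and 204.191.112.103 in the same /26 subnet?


Mask: 255.255.255.192
204.191.112.115 AND mask = 204.191.112.64
204.191.112.103 AND mask = 204.191.112.64
Yes, same subnet (204.191.112.64)


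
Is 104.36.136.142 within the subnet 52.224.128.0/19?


Subnet network: 52.224.128.0
Test IP AND mask: 104.36.128.0
No, 104.36.136.142 is not in 52.224.128.0/19


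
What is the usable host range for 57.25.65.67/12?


Network: 57.16.0.0
Broadcast: 57.31.255.255
First usable = network + 1
Last usable = broadcast - 1
Range: 57.16.0.1 to 57.31.255.254


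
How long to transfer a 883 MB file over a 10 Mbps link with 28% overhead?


Effective throughput = 10 * (1 - 28/100) = 7.2 Mbps
File size in Mb = 883 * 8 = 7064 Mb
Time = 7064 / 7.2
Time = 981.1111 seconds


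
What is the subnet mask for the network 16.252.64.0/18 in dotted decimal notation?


/18 means 18 network bits, 14 host bits
Binary: 11111111111111111100000000000000
Mask: 255.255.192.0


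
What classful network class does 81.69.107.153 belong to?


First octet: 81
Binary: 01010001
0xxxxxxx -> Class A (1-126)
Class A, default mask 255.0.0.0 (/8)


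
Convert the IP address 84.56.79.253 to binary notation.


84 = 01010100
56 = 00111000
79 = 01001111
253 = 11111101
Binary: 01010100.00111000.01001111.11111101


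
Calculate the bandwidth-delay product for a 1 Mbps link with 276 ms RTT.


BDP = bandwidth * RTT
= 1 Mbps * 276 ms
= 1 * 1e6 * 276 / 1000 bits
= 276000 bits
= 34500 bytes
= 33.6914 KB
BDP = 276000 bits (34500 bytes)


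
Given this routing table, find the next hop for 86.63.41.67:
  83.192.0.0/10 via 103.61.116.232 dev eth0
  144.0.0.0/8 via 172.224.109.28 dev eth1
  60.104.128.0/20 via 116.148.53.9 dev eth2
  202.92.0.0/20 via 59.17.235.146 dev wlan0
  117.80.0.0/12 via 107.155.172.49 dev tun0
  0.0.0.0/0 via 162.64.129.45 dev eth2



Longest prefix match for 86.63.41.67:
  /10 83.192.0.0: no
  /8 144.0.0.0: no
  /20 60.104.128.0: no
  /20 202.92.0.0: no
  /12 117.80.0.0: no
  /0 0.0.0.0: MATCH
Selected: next-hop 162.64.129.45 via eth2 (matched /0)


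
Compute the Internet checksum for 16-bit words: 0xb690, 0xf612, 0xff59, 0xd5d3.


Sum all words (with carry folding):
+ 0xb690 = 0xb690
+ 0xf612 = 0xaca3
+ 0xff59 = 0xabfd
+ 0xd5d3 = 0x81d1
One's complement: ~0x81d1
Checksum = 0x7e2e


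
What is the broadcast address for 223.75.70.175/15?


Network: 223.74.0.0/15
Host bits = 17
Set all host bits to 1:
Broadcast: 223.75.255.255


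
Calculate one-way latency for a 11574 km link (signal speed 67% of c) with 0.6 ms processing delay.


Speed = 0.67 * 3e5 km/s = 201000 km/s
Propagation delay = 11574 / 201000 = 0.0576 s = 57.5821 ms
Processing delay = 0.6 ms
Total one-way latency = 58.1821 ms


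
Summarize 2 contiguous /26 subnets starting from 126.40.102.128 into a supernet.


Original prefix: /26
Number of subnets: 2 = 2^1
New prefix = 26 - 1 = 25
Supernet: 126.40.102.128/25


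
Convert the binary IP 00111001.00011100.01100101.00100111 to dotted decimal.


00111001 = 57
00011100 = 28
01100101 = 101
00100111 = 39
IP: 57.28.101.39


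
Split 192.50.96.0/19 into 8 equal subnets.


New prefix = 19 + 3 = 22
Each subnet has 1024 addresses
  192.50.96.0/22
  192.50.100.0/22
  192.50.104.0/22
  192.50.108.0/22
  192.50.112.0/22
  192.50.116.0/22
  192.50.120.0/22
  192.50.124.0/22
Subnets: 192.50.96.0/22, 192.50.100.0/22, 192.50.104.0/22, 192.50.108.0/22, 192.50.112.0/22, 192.50.116.0/22, 192.50.120.0/22, 192.50.124.0/22


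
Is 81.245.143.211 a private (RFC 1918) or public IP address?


RFC 1918 private ranges:
  10.0.0.0/8 (10.0.0.0 - 10.255.255.255)
  172.16.0.0/12 (172.16.0.0 - 172.31.255.255)
  192.168.0.0/16 (192.168.0.0 - 192.168.255.255)
Public (not in any RFC 1918 range)


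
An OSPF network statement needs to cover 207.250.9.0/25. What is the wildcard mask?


Subnet mask: 255.255.255.128
Wildcard = 255.255.255.255 - subnet mask
255 - 255 = 0
255 - 255 = 0
255 - 255 = 0
255 - 128 = 127
Wildcard: 0.0.0.127


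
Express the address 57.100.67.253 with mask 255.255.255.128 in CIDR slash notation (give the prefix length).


Binary: 11111111.11111111.11111111.10000000
Count leading 1s
Prefix: /25


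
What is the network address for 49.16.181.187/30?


IP:   00110001.00010000.10110101.10111011
Mask: 11111111.11111111.11111111.11111100
AND operation:
Net:  00110001.00010000.10110101.10111000
Network: 49.16.181.184/30


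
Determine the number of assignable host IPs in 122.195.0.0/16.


Host bits = 32 - 16 = 16
Total addresses = 2^16 = 65536
Usable = total - 2 (network and broadcast)
Usable hosts: 65534


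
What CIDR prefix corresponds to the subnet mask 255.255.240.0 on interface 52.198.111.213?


Binary: 11111111.11111111.11110000.00000000
Count leading 1s
Prefix: /20


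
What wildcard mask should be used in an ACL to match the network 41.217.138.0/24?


Subnet mask: 255.255.255.0
Wildcard = 255.255.255.255 - subnet mask
255 - 255 = 0
255 - 255 = 0
255 - 255 = 0
255 - 0 = 255
Wildcard: 0.0.0.255


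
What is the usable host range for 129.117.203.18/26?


Network: 129.117.203.0
Broadcast: 129.117.203.63
First usable = network + 1
Last usable = broadcast - 1
Range: 129.117.203.1 to 129.117.203.62


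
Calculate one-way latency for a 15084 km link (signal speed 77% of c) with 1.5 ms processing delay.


Speed = 0.77 * 3e5 km/s = 231000 km/s
Propagation delay = 15084 / 231000 = 0.0653 s = 65.2987 ms
Processing delay = 1.5 ms
Total one-way latency = 66.7987 ms


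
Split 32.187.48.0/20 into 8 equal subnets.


New prefix = 20 + 3 = 23
Each subnet has 512 addresses
  32.187.48.0/23
  32.187.50.0/23
  32.187.52.0/23
  32.187.54.0/23
  32.187.56.0/23
  32.187.58.0/23
  32.187.60.0/23
  32.187.62.0/23
Subnets: 32.187.48.0/23, 32.187.50.0/23, 32.187.52.0/23, 32.187.54.0/23, 32.187.56.0/23, 32.187.58.0/23, 32.187.60.0/23, 32.187.62.0/23


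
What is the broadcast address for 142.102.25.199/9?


Network: 142.0.0.0/9
Host bits = 23
Set all host bits to 1:
Broadcast: 142.127.255.255


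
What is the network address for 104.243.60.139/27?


IP:   01101000.11110011.00111100.10001011
Mask: 11111111.11111111.11111111.11100000
AND operation:
Net:  01101000.11110011.00111100.10000000
Network: 104.243.60.128/27


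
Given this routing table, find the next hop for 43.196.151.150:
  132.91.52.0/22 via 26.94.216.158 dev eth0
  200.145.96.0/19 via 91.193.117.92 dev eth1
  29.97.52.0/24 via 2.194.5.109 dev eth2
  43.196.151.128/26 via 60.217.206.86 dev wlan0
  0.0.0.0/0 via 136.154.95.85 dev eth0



Longest prefix match for 43.196.151.150:
  /22 132.91.52.0: no
  /19 200.145.96.0: no
  /24 29.97.52.0: no
  /26 43.196.151.128: MATCH
  /0 0.0.0.0: MATCH
Selected: next-hop 60.217.206.86 via wlan0 (matched /26)


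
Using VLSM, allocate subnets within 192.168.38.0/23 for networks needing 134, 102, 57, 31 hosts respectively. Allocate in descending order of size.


134 hosts -> /24 (254 usable): 192.168.38.0/24
102 hosts -> /25 (126 usable): 192.168.39.0/25
57 hosts -> /26 (62 usable): 192.168.39.128/26
31 hosts -> /26 (62 usable): 192.168.39.192/26
Allocation: 192.168.38.0/24 (134 hosts, 254 usable); 192.168.39.0/25 (102 hosts, 126 usable); 192.168.39.128/26 (57 hosts, 62 usable); 192.168.39.192/26 (31 hosts, 62 usable)


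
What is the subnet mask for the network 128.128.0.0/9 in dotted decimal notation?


/9 means 9 network bits, 23 host bits
Binary: 11111111100000000000000000000000
Mask: 255.128.0.0


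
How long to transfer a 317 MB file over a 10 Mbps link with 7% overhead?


Effective throughput = 10 * (1 - 7/100) = 9.3 Mbps
File size in Mb = 317 * 8 = 2536 Mb
Time = 2536 / 9.3
Time = 272.6882 seconds


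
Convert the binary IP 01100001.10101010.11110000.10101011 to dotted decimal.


01100001 = 97
10101010 = 170
11110000 = 240
10101011 = 171
IP: 97.170.240.171


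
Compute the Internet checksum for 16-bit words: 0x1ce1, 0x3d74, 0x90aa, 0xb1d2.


Sum all words (with carry folding):
+ 0x1ce1 = 0x1ce1
+ 0x3d74 = 0x5a55
+ 0x90aa = 0xeaff
+ 0xb1d2 = 0x9cd2
One's complement: ~0x9cd2
Checksum = 0x632d


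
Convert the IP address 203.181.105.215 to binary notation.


203 = 11001011
181 = 10110101
105 = 01101001
215 = 11010111
Binary: 11001011.10110101.01101001.11010111


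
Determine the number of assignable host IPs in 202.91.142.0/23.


Host bits = 32 - 23 = 9
Total addresses = 2^9 = 512
Usable = total - 2 (network and broadcast)
Usable hosts: 510


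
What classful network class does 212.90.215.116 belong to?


First octet: 212
Binary: 11010100
110xxxxx -> Class C (192-223)
Class C, default mask 255.255.255.0 (/24)


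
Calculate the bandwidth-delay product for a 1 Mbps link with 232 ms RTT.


BDP = bandwidth * RTT
= 1 Mbps * 232 ms
= 1 * 1e6 * 232 / 1000 bits
= 232000 bits
= 29000 bytes
= 28.3203 KB
BDP = 232000 bits (29000 bytes)
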